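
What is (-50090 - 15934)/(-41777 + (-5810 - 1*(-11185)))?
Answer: 11004/6067 ≈ 1.8137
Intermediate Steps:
(-50090 - 15934)/(-41777 + (-5810 - 1*(-11185))) = -66024/(-41777 + (-5810 + 11185)) = -66024/(-41777 + 5375) = -66024/(-36402) = -66024*(-1/36402) = 11004/6067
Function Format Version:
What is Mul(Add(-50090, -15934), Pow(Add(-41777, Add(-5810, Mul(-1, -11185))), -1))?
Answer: Rational(11004, 6067) ≈ 1.8137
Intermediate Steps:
Mul(Add(-50090, -15934), Pow(Add(-41777, Add(-5810, Mul(-1, -11185))), -1)) = Mul(-66024, Pow(Add(-41777, Add(-5810, 11185)), -1)) = Mul(-66024, Pow(Add(-41777, 5375), -1)) = Mul(-66024, Pow(-36402, -1)) = Mul(-66024, Rational(-1, 36402)) = Rational(11004, 6067)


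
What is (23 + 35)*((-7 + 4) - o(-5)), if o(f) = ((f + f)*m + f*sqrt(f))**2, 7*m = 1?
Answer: 340924/49 - 5800*I*sqrt(5)/7 ≈ 6957.6 - 1852.7*I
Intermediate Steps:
m = 1/7 (m = (1/7)*1 = 1/7 ≈ 0.14286)
o(f) = (f**(3/2) + 2*f/7)**2 (o(f) = ((f + f)*(1/7) + f*sqrt(f))**2 = ((2*f)*(1/7) + f**(3/2))**2 = (2*f/7 + f**(3/2))**2 = (f**(3/2) + 2*f/7)**2)
(23 + 35)*((-7 + 4) - o(-5)) = (23 + 35)*((-7 + 4) - (2*(-5) + 7*(-5)**(3/2))**2/49) = 58*(-3 - (-10 + 7*(-5*I*sqrt(5)))**2/49) = 58*(-3 - (-10 - 35*I*sqrt(5))**2/49) = -174 - 58*(-10 - 35*I*sqrt(5))**2/49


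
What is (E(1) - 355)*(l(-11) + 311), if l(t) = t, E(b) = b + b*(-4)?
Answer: -107400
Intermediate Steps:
E(b) = -3*b (E(b) = b - 4*b = -3*b)
(E(1) - 355)*(l(-11) + 311) = (-3*1 - 355)*(-11 + 311) = (-3 - 355)*300 = -358*300 = -107400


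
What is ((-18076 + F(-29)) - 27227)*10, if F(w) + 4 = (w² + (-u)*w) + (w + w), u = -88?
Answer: -470760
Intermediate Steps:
F(w) = -4 + w² + 90*w (F(w) = -4 + ((w² + (-1*(-88))*w) + (w + w)) = -4 + ((w² + 88*w) + 2*w) = -4 + (w² + 90*w) = -4 + w² + 90*w)
((-18076 + F(-29)) - 27227)*10 = ((-18076 + (-4 + (-29)² + 90*(-29))) - 27227)*10 = ((-18076 + (-4 + 841 - 2610)) - 27227)*10 = ((-18076 - 1773) - 27227)*10 = (-19849 - 27227)*10 = -47076*10 = -470760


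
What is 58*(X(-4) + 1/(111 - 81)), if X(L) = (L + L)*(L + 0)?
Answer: 27869/15 ≈ 1857.9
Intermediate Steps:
X(L) = 2*L**2 (X(L) = (2*L)*L = 2*L**2)
58*(X(-4) + 1/(111 - 81)) = 58*(2*(-4)**2 + 1/(111 - 81)) = 58*(2*16 + 1/30) = 58*(32 + 1/30) = 58*(961/30) = 27869/15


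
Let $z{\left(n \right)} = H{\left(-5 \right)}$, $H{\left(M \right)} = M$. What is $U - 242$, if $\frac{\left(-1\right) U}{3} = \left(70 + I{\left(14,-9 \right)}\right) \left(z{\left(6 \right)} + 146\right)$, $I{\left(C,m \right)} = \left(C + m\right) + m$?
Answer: $-28160$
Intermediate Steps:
$I{\left(C,m \right)} = C + 2 m$
$z{\left(n \right)} = -5$
$U = -27918$ ($U = - 3 \left(70 + \left(14 + 2 \left(-9\right)\right)\right) \left(-5 + 146\right) = - 3 \left(70 + \left(14 - 18\right)\right) 141 = - 3 \left(70 - 4\right) 141 = - 3 \cdot 66 \cdot 141 = \left(-3\right) 9306 = -27918$)
$U - 242 = -27918 - 242 = -28160$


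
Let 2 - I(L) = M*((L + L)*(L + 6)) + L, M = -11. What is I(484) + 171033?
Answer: 5388071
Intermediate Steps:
I(L) = 2 - L + 22*L*(6 + L) (I(L) = 2 - (-11*(L + L)*(L + 6) + L) = 2 - (-11*2*L*(6 + L) + L) = 2 - (-22*L*(6 + L) + L) = 2 - (L - 22*L*(6 + L)) = 2 + (-L + 22*L*(6 + L)) = 2 - L + 22*L*(6 + L))
I(484) + 171033 = (2 + 22*484² + 131*484) + 171033 = (2 + 22*234256 + 63404) + 171033 = (2 + 5153632 + 63404) + 171033 = 5217038 + 171033 = 5388071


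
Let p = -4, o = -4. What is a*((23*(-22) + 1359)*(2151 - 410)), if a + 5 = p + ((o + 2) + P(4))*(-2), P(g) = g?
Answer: -19305949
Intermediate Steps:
a = -13 (a = -5 + (-4 + ((-4 + 2) + 4)*(-2)) = -5 + (-4 + (-2 + 4)*(-2)) = -5 + (-4 + 2*(-2)) = -5 + (-4 - 4) = -5 - 8 = -13)
a*((23*(-22) + 1359)*(2151 - 410)) = -13*(23*(-22) + 1359)*(2151 - 410) = -13*(-506 + 1359)*1741 = -11089*1741 = -13*1485073 = -19305949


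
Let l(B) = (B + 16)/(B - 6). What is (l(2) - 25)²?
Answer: 3481/4 ≈ 870.25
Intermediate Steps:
l(B) = (16 + B)/(-6 + B)
(l(2) - 25)² = ((16 + 2)/(-6 + 2) - 25)² = (18/(-4) - 25)² = (-¼*18 - 25)² = (-9/2 - 25)² = (-59/2)² = 3481/4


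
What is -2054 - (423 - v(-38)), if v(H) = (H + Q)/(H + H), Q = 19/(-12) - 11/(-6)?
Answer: -752857/304 ≈ -2476.5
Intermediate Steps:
Q = ¼ (Q = 19*(-1/12) - 11*(-⅙) = -19/12 + 11/6 = ¼ ≈ 0.25000)
v(H) = (¼ + H)/(2*H) (v(H) = (H + ¼)/(H + H) = (¼ + H)/((2*H)) = (¼ + H)*(1/(2*H)) = (¼ + H)/(2*H))
-2054 - (423 - v(-38)) = -2054 - (423 - (1 + 4*(-38))/(8*(-38))) = -2054 - (423 - (-1)*(1 - 152)/(8*38)) = -2054 - (423 - (-1)*(-151)/(8*38)) = -2054 - (423 - 1*151/304) = -2054 - (423 - 151/304) = -2054 - 1*128441/304 = -2054 - 128441/304 = -752857/304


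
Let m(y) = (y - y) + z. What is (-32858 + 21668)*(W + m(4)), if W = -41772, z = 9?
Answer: 467327970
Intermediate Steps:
m(y) = 9 (m(y) = (y - y) + 9 = 0 + 9 = 9)
(-32858 + 21668)*(W + m(4)) = (-32858 + 21668)*(-41772 + 9) = -11190*(-41763) = 467327970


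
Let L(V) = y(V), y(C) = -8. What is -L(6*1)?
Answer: 8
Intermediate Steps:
L(V) = -8
-L(6*1) = -1*(-8) = 8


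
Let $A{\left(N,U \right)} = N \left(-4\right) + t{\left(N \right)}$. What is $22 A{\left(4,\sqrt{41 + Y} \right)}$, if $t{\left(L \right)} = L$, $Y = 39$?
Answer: $-264$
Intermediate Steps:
$A{\left(N,U \right)} = - 3 N$ ($A{\left(N,U \right)} = N \left(-4\right) + N = - 4 N + N = - 3 N$)
$22 A{\left(4,\sqrt{41 + Y} \right)} = 22 \left(\left(-3\right) 4\right) = 22 \left(-12\right) = -264$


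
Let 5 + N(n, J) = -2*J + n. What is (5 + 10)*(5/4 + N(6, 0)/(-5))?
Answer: 63/4 ≈ 15.750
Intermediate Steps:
N(n, J) = -5 + n - 2*J (N(n, J) = -5 + (-2*J + n) = -5 + (n - 2*J) = -5 + n - 2*J)
(5 + 10)*(5/4 + N(6, 0)/(-5)) = (5 + 10)*(5/4 + (-5 + 6 - 2*0)/(-5)) = 15*(5*(¼) + (-5 + 6 + 0)*(-⅕)) = 15*(5/4 + 1*(-⅕)) = 15*(5/4 - ⅕) = 15*(21/20) = 63/4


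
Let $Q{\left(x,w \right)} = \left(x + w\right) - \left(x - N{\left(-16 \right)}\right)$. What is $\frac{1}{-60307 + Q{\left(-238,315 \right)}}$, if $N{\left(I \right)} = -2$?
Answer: $- \frac{1}{59994} \approx -1.6668 \cdot 10^{-5}$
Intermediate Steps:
$Q{\left(x,w \right)} = -2 + w$ ($Q{\left(x,w \right)} = \left(x + w\right) - \left(2 + x\right) = \left(w + x\right) - \left(2 + x\right) = -2 + w$)
$\frac{1}{-60307 + Q{\left(-238,315 \right)}} = \frac{1}{-60307 + \left(-2 + 315\right)} = \frac{1}{-60307 + 313} = \frac{1}{-59994} = - \frac{1}{59994}$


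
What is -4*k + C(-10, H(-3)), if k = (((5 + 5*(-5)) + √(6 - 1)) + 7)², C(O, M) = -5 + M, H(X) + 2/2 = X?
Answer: -705 + 104*√5 ≈ -472.45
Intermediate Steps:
H(X) = -1 + X
k = (-13 + √5)² (k = (((5 - 25) + √5) + 7)² = ((-20 + √5) + 7)² = (-13 + √5)² ≈ 115.86)
-4*k + C(-10, H(-3)) = -4*(13 - √5)² + (-5 + (-1 - 3)) = -4*(13 - √5)² + (-5 - 4) = -4*(13 - √5)² - 9 = -9 - 4*(13 - √5)²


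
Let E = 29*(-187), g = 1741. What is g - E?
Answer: 7164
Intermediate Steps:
E = -5423
g - E = 1741 - 1*(-5423) = 1741 + 5423 = 7164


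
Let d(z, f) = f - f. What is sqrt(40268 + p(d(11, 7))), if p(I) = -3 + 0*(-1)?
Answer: sqrt(40265) ≈ 200.66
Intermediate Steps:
d(z, f) = 0
p(I) = -3 (p(I) = -3 + 0 = -3)
sqrt(40268 + p(d(11, 7))) = sqrt(40268 - 3) = sqrt(40265)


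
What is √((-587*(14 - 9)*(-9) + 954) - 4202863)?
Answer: I*√4175494 ≈ 2043.4*I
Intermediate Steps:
√((-587*(14 - 9)*(-9) + 954) - 4202863) = √((-2935*(-9) + 954) - 4202863) = √((-587*(-45) + 954) - 4202863) = √((26415 + 954) - 4202863) = √(27369 - 4202863) = √(-4175494) = I*√4175494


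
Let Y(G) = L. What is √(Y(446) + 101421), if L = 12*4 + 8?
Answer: √101477 ≈ 318.55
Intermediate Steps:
L = 56 (L = 48 + 8 = 56)
Y(G) = 56
√(Y(446) + 101421) = √(56 + 101421) = √101477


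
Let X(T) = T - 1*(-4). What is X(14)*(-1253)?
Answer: -22554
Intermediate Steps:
X(T) = 4 + T (X(T) = T + 4 = 4 + T)
X(14)*(-1253) = (4 + 14)*(-1253) = 18*(-1253) = -22554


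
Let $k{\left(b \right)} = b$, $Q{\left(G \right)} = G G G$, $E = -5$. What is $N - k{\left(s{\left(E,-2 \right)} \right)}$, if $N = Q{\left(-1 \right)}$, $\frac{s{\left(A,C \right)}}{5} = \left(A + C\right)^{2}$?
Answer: $-246$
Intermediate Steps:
$s{\left(A,C \right)} = 5 \left(A + C\right)^{2}$
$Q{\left(G \right)} = G^{3}$ ($Q{\left(G \right)} = G^{2} G = G^{3}$)
$N = -1$ ($N = \left(-1\right)^{3} = -1$)
$N - k{\left(s{\left(E,-2 \right)} \right)} = -1 - 5 \left(-5 - 2\right)^{2} = -1 - 5 \left(-7\right)^{2} = -1 - 5 \cdot 49 = -1 - 245 = -246$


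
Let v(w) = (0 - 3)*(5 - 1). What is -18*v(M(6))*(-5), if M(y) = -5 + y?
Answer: -1080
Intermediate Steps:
v(w) = -12 (v(w) = -3*4 = -12)
-18*v(M(6))*(-5) = -18*(-12)*(-5) = 216*(-5) = -1080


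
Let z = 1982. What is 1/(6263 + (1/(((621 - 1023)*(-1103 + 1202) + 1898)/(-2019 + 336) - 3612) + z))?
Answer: 6041096/49808834837 ≈ 0.00012129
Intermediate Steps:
1/(6263 + (1/(((621 - 1023)*(-1103 + 1202) + 1898)/(-2019 + 336) - 3612) + z)) = 1/(6263 + (1/(((621 - 1023)*(-1103 + 1202) + 1898)/(-2019 + 336) - 3612) + 1982)) = 1/(6263 + (1/((-402*99 + 1898)/(-1683) - 3612) + 1982)) = 1/(6263 + (1/((-39798 + 1898)*(-1/1683) - 3612) + 1982)) = 1/(6263 + (1/(-37900*(-1/1683) - 3612) + 1982)) = 1/(6263 + (1/(37900/1683 - 3612) + 1982)) = 1/(6263 + (1/(-6041096/1683) + 1982)) = 1/(6263 + (-1683/6041096 + 1982)) = 1/(6263 + 11973450589/6041096) = 1/(49808834837/6041096) = 6041096/49808834837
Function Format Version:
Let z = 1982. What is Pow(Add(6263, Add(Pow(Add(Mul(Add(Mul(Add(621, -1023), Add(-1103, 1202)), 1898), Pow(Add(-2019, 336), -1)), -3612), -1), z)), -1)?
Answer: Rational(6041096, 49808834837) ≈ 0.00012129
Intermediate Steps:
Pow(Add(6263, Add(Pow(Add(Mul(Add(Mul(Add(621, -1023), Add(-1103, 1202)), 1898), Pow(Add(-2019, 336), -1)), -3612), -1), z)), -1) = Pow(Add(6263, Add(Pow(Add(Mul(Add(Mul(Add(621, -1023), Add(-1103, 1202)), 1898), Pow(Add(-2019, 336), -1)), -3612), -1), 1982)), -1) = Pow(Add(6263, Add(Pow(Add(Mul(Add(Mul(-402, 99), 1898), Pow(-1683, -1)), -3612), -1), 1982)), -1) = Pow(Add(6263, Add(Pow(Add(Mul(Add(-39798, 1898), Rational(-1, 1683)), -3612), -1), 1982)), -1) = Pow(Add(6263, Add(Pow(Add(Mul(-37900, Rational(-1, 1683)), -3612), -1), 1982)), -1) = Pow(Add(6263, Add(Pow(Add(Rational(37900, 1683), -3612), -1), 1982)), -1) = Pow(Add(6263, Add(Pow(Rational(-6041096, 1683), -1), 1982)), -1) = Pow(Add(6263, Add(Rational(-1683, 6041096), 1982)), -1) = Pow(Add(6263, Rational(11973450589, 6041096)), -1) = Pow(Rational(49808834837, 6041096), -1) = Rational(6041096, 49808834837)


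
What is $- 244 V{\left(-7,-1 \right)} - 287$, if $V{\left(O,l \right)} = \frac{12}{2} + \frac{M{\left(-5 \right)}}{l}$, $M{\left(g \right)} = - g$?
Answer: $-531$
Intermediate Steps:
$V{\left(O,l \right)} = 6 + \frac{5}{l}$ ($V{\left(O,l \right)} = \frac{12}{2} + \frac{\left(-1\right) \left(-5\right)}{l} = 12 \cdot \frac{1}{2} + \frac{5}{l} = 6 + \frac{5}{l}$)
$- 244 V{\left(-7,-1 \right)} - 287 = - 244 \left(6 + \frac{5}{-1}\right) - 287 = - 244 \left(6 + 5 \left(-1\right)\right) - 287 = - 244 \left(6 - 5\right) - 287 = \left(-244\right) 1 - 287 = -244 - 287 = -531$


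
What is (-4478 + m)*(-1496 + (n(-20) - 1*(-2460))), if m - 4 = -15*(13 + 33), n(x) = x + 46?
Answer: -5112360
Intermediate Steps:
n(x) = 46 + x
m = -686 (m = 4 - 15*(13 + 33) = 4 - 15*46 = 4 - 690 = -686)
(-4478 + m)*(-1496 + (n(-20) - 1*(-2460))) = (-4478 - 686)*(-1496 + ((46 - 20) - 1*(-2460))) = -5164*(-1496 + (26 + 2460)) = -5164*(-1496 + 2486) = -5164*990 = -5112360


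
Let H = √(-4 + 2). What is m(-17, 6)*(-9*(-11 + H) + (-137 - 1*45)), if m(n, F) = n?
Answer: 1411 + 153*I*√2 ≈ 1411.0 + 216.37*I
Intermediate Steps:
H = I*√2 (H = √(-2) = I*√2 ≈ 1.4142*I)
m(-17, 6)*(-9*(-11 + H) + (-137 - 1*45)) = -17*(-9*(-11 + I*√2) + (-137 - 1*45)) = -17*((99 - 9*I*√2) + (-137 - 45)) = -17*((99 - 9*I*√2) - 182) = -17*(-83 - 9*I*√2) = 1411 + 153*I*√2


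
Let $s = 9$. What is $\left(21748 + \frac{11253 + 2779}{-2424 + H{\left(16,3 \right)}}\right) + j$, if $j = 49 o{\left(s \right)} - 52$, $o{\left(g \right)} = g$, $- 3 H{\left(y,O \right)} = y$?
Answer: $\frac{20161545}{911} \approx 22131.0$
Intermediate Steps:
$H{\left(y,O \right)} = - \frac{y}{3}$
$j = 389$ ($j = 49 \cdot 9 - 52 = 441 - 52 = 389$)
$\left(21748 + \frac{11253 + 2779}{-2424 + H{\left(16,3 \right)}}\right) + j = \left(21748 + \frac{11253 + 2779}{-2424 - \frac{16}{3}}\right) + 389 = \left(21748 + \frac{14032}{-2424 - \frac{16}{3}}\right) + 389 = \left(21748 + \frac{14032}{- \frac{7288}{3}}\right) + 389 = \left(21748 + 14032 \left(- \frac{3}{7288}\right)\right) + 389 = \left(21748 - \frac{5262}{911}\right) + 389 = \frac{19807166}{911} + 389 = \frac{20161545}{911}$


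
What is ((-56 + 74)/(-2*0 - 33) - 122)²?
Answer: 1817104/121 ≈ 15017.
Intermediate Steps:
((-56 + 74)/(-2*0 - 33) - 122)² = (18/(0 - 33) - 122)² = (18/(-33) - 122)² = (18*(-1/33) - 122)² = (-6/11 - 122)² = (-1348/11)² = 1817104/121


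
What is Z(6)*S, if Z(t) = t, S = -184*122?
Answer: -134688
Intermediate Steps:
S = -22448
Z(6)*S = 6*(-22448) = -134688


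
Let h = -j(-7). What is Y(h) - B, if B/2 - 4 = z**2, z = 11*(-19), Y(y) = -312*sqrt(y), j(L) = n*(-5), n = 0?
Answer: -87370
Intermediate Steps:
j(L) = 0 (j(L) = 0*(-5) = 0)
h = 0 (h = -1*0 = 0)
z = -209
B = 87370 (B = 8 + 2*(-209)**2 = 8 + 2*43681 = 8 + 87362 = 87370)
Y(h) - B = -312*sqrt(0) - 1*87370 = -312*0 - 87370 = 0 - 87370 = -87370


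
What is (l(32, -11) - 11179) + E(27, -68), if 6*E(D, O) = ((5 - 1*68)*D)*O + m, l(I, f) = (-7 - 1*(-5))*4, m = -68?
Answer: 24239/3 ≈ 8079.7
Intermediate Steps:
l(I, f) = -8 (l(I, f) = (-7 + 5)*4 = -2*4 = -8)
E(D, O) = -34/3 - 21*D*O/2 (E(D, O) = (((5 - 1*68)*D)*O - 68)/6 = (((5 - 68)*D)*O - 68)/6 = ((-63*D)*O - 68)/6 = (-63*D*O - 68)/6 = (-68 - 63*D*O)/6 = -34/3 - 21*D*O/2)
(l(32, -11) - 11179) + E(27, -68) = (-8 - 11179) + (-34/3 - 21/2*27*(-68)) = -11187 + (-34/3 + 19278) = -11187 + 57800/3 = 24239/3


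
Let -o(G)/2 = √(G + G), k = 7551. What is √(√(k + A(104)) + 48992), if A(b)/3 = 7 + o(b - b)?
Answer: √(48992 + 2*√1893) ≈ 221.54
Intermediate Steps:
o(G) = -2*√2*√G (o(G) = -2*√(G + G) = -2*√2*√G)
A(b) = 21 (A(b) = 3*(7 - 2*√2*√(b - b)) = 3*(7 - 2*√2*√0) = 3*(7 - 2*√2*0) = 3*(7 + 0) = 3*7 = 21)
√(√(k + A(104)) + 48992) = √(√(7551 + 21) + 48992) = √(√7572 + 48992) = √(2*√1893 + 48992) = √(48992 + 2*√1893)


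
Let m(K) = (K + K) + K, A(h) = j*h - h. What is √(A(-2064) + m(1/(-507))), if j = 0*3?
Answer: √348815/13 ≈ 45.431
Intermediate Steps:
j = 0
A(h) = -h (A(h) = 0*h - h = 0 - h = -h)
m(K) = 3*K (m(K) = 2*K + K = 3*K)
√(A(-2064) + m(1/(-507))) = √(-1*(-2064) + 3/(-507)) = √(2064 + 3*(-1/507)) = √(2064 - 1/169) = √(348815/169) = √348815/13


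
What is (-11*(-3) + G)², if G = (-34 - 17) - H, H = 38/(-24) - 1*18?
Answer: 361/144 ≈ 2.5069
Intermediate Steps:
H = -235/12 (H = 38*(-1/24) - 18 = -19/12 - 18 = -235/12 ≈ -19.583)
G = -377/12 (G = (-34 - 17) - 1*(-235/12) = -51 + 235/12 = -377/12 ≈ -31.417)
(-11*(-3) + G)² = (-11*(-3) - 377/12)² = (33 - 377/12)² = (19/12)² = 361/144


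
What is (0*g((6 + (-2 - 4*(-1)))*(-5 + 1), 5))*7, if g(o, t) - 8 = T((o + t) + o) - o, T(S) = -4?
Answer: 0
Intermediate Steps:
g(o, t) = 4 - o (g(o, t) = 8 + (-4 - o) = 4 - o)
(0*g((6 + (-2 - 4*(-1)))*(-5 + 1), 5))*7 = (0*(4 - (6 + (-2 - 4*(-1)))*(-5 + 1)))*7 = (0*(4 - (6 + (-2 + 4))*(-4)))*7 = (0*(4 - (6 + 2)*(-4)))*7 = (0*(4 - 8*(-4)))*7 = (0*(4 - 1*(-32)))*7 = (0*(4 + 32))*7 = (0*36)*7 = 0*7 = 0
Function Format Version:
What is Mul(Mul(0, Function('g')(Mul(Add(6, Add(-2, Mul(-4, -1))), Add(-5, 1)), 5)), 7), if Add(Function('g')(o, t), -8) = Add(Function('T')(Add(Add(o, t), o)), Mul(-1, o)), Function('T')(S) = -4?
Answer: 0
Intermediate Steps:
Function('g')(o, t) = Add(4, Mul(-1, o)) (Function('g')(o, t) = Add(8, Add(-4, Mul(-1, o))) = Add(4, Mul(-1, o)))
Mul(Mul(0, Function('g')(Mul(Add(6, Add(-2, Mul(-4, -1))), Add(-5, 1)), 5)), 7) = Mul(Mul(0, Add(4, Mul(-1, Mul(Add(6, Add(-2, Mul(-4, -1))), Add(-5, 1))))), 7) = Mul(Mul(0, Add(4, Mul(-1, Mul(Add(6, Add(-2, 4)), -4)))), 7) = Mul(Mul(0, Add(4, Mul(-1, Mul(Add(6, 2), -4)))), 7) = Mul(Mul(0, Add(4, Mul(-1, Mul(8, -4)))), 7) = Mul(Mul(0, Add(4, Mul(-1, -32))), 7) = Mul(Mul(0, Add(4, 32)), 7) = Mul(Mul(0, 36), 7) = Mul(0, 7) = 0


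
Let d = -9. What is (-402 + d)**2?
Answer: 168921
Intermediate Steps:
(-402 + d)**2 = (-402 - 9)**2 = (-411)**2 = 168921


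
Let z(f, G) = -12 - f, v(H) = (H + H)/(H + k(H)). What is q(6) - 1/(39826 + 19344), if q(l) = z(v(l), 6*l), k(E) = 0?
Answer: -828381/59170 ≈ -14.000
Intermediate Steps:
v(H) = 2 (v(H) = (H + H)/(H + 0) = (2*H)/H = 2)
q(l) = -14 (q(l) = -12 - 1*2 = -12 - 2 = -14)
q(6) - 1/(39826 + 19344) = -14 - 1/(39826 + 19344) = -14 - 1/59170 = -828381/59170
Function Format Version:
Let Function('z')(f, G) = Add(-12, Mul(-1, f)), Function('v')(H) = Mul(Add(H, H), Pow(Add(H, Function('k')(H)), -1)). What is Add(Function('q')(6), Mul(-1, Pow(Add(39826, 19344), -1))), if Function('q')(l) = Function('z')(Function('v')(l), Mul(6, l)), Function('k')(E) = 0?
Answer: Rational(-828381, 59170) ≈ -14.000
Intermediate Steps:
Function('v')(H) = 2 (Function('v')(H) = Mul(Add(H, H), Pow(Add(H, 0), -1)) = Mul(Mul(2, H), Pow(H, -1)) = 2)
Function('q')(l) = -14 (Function('q')(l) = Add(-12, Mul(-1, 2)) = Add(-12, -2) = -14)
Add(Function('q')(6), Mul(-1, Pow(Add(39826, 19344), -1))) = Add(-14, Mul(-1, Pow(Add(39826, 19344), -1))) = Add(-14, Mul(-1, Pow(59170, -1))) = Add(-14, Mul(-1, Rational(1, 59170))) = Add(-14, Rational(-1, 59170)) = Rational(-828381, 59170)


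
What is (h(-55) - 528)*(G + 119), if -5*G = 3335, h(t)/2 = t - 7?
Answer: 357296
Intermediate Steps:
h(t) = -14 + 2*t (h(t) = 2*(t - 7) = 2*(-7 + t) = -14 + 2*t)
G = -667 (G = -⅕*3335 = -667)
(h(-55) - 528)*(G + 119) = ((-14 + 2*(-55)) - 528)*(-667 + 119) = ((-14 - 110) - 528)*(-548) = (-124 - 528)*(-548) = -652*(-548) = 357296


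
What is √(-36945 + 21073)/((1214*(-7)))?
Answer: -8*I*√62/4249 ≈ -0.014825*I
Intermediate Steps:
√(-36945 + 21073)/((1214*(-7))) = √(-15872)/(-8498) = (16*I*√62)*(-1/8498) = -8*I*√62/4249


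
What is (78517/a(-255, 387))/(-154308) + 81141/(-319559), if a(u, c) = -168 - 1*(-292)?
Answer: -1577658287075/6114503261328 ≈ -0.25802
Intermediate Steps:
a(u, c) = 124 (a(u, c) = -168 + 292 = 124)
(78517/a(-255, 387))/(-154308) + 81141/(-319559) = (78517/124)/(-154308) + 81141/(-319559) = (78517*(1/124))*(-1/154308) + 81141*(-1/319559) = (78517/124)*(-1/154308) - 81141/319559 = -78517/19134192 - 81141/319559 = -1577658287075/6114503261328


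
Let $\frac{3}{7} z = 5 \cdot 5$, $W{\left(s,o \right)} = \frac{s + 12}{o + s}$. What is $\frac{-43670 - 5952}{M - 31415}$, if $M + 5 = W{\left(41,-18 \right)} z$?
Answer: $\frac{3423918}{2158705} \approx 1.5861$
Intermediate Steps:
$W{\left(s,o \right)} = \frac{12 + s}{o + s}$
$z = \frac{175}{3}$ ($z = \frac{7 \cdot 5 \cdot 5}{3} = \frac{7}{3} \cdot 25 = \frac{175}{3} \approx 58.333$)
$M = \frac{8930}{69}$ ($M = -5 + \frac{12 + 41}{-18 + 41} \cdot \frac{175}{3} = -5 + \frac{1}{23} \cdot 53 \cdot \frac{175}{3} = -5 + \frac{53}{23} \cdot \frac{175}{3} = -5 + \frac{9275}{69} = \frac{8930}{69} \approx 129.42$)
$\frac{-43670 - 5952}{M - 31415} = \frac{-43670 - 5952}{\frac{8930}{69} - 31415} = - \frac{49622}{- \frac{2158705}{69}} = \left(-49622\right) \left(- \frac{69}{2158705}\right) = \frac{3423918}{2158705}$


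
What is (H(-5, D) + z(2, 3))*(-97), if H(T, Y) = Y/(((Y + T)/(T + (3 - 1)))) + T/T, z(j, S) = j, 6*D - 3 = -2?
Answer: -8730/29 ≈ -301.03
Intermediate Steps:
D = ⅙ (D = ½ + (⅙)*(-2) = ½ - ⅓ = ⅙ ≈ 0.16667)
H(T, Y) = 1 + Y*(2 + T)/(T + Y) (H(T, Y) = Y/(((T + Y)/(T + 2))) + 1 = Y/(((T + Y)/(2 + T))) + 1 = Y*((2 + T)/(T + Y)) + 1 = Y*(2 + T)/(T + Y) + 1 = 1 + Y*(2 + T)/(T + Y))
(H(-5, D) + z(2, 3))*(-97) = ((-5 + 3*(⅙) - 5*⅙)/(-5 + ⅙) + 2)*(-97) = ((-5 + ½ - ⅚)/(-29/6) + 2)*(-97) = (-6/29*(-16/3) + 2)*(-97) = (32/29 + 2)*(-97) = (90/29)*(-97) = -8730/29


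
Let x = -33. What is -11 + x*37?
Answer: -1232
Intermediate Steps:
-11 + x*37 = -11 - 33*37 = -11 - 1221 = -1232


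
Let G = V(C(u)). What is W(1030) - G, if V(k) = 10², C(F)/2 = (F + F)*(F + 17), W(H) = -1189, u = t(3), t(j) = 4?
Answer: -1289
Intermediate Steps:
u = 4
C(F) = 4*F*(17 + F) (C(F) = 2*((F + F)*(F + 17)) = 2*((2*F)*(17 + F)) = 2*(2*F*(17 + F)) = 4*F*(17 + F))
V(k) = 100
G = 100
W(1030) - G = -1189 - 1*100 = -1189 - 100 = -1289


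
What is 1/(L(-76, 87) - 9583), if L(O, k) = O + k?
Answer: -1/9572 ≈ -0.00010447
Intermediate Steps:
1/(L(-76, 87) - 9583) = 1/((-76 + 87) - 9583) = 1/(11 - 9583) = 1/(-9572) = -1/9572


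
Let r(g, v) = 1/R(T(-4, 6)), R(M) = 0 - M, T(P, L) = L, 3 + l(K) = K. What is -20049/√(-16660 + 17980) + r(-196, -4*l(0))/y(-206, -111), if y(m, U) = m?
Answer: 1/1236 - 6683*√330/220 ≈ -551.83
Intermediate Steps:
l(K) = -3 + K
R(M) = -M
r(g, v) = -⅙ (r(g, v) = 1/(-1*6) = 1/(-6) = -⅙)
-20049/√(-16660 + 17980) + r(-196, -4*l(0))/y(-206, -111) = -20049/√(-16660 + 17980) - ⅙/(-206) = -20049*√330/660 - ⅙*(-1/206) = -20049*√330/660 + 1/1236 = -6683*√330/220 + 1/1236 = 1/1236 - 6683*√330/220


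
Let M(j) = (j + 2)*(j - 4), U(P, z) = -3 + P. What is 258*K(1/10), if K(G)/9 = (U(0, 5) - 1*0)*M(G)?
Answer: 2852577/50 ≈ 57052.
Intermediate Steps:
M(j) = (-4 + j)*(2 + j) (M(j) = (2 + j)*(-4 + j) = (-4 + j)*(2 + j))
K(G) = 216 - 27*G² + 54*G (K(G) = 9*(((-3 + 0) - 1*0)*(-8 + G² - 2*G)) = 9*((-3 + 0)*(-8 + G² - 2*G)) = 9*(-3*(-8 + G² - 2*G)) = 9*(24 - 3*G² + 6*G) = 216 - 27*G² + 54*G)
258*K(1/10) = 258*(216 - 27*(1/10)² + 54/10) = 258*(216 - 27*(⅒)² + 54*(⅒)) = 258*(216 - 27*1/100 + 27/5) = 258*(216 - 27/100 + 27/5) = 258*(22113/100) = 2852577/50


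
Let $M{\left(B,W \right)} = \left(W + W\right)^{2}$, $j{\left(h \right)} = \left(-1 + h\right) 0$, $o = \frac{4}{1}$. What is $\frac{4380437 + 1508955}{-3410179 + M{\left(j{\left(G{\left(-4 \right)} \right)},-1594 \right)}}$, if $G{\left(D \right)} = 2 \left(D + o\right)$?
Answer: $\frac{5889392}{6753165} \approx 0.87209$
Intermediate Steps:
$o = 4$ ($o = 4 \cdot 1 = 4$)
$G{\left(D \right)} = 8 + 2 D$ ($G{\left(D \right)} = 2 \left(D + 4\right) = 2 \left(4 + D\right) = 8 + 2 D$)
$j{\left(h \right)} = 0$
$M{\left(B,W \right)} = 4 W^{2}$ ($M{\left(B,W \right)} = \left(2 W\right)^{2} = 4 W^{2}$)
$\frac{4380437 + 1508955}{-3410179 + M{\left(j{\left(G{\left(-4 \right)} \right)},-1594 \right)}} = \frac{4380437 + 1508955}{-3410179 + 4 \left(-1594\right)^{2}} = \frac{5889392}{-3410179 + 4 \cdot 2540836} = \frac{5889392}{-3410179 + 10163344} = \frac{5889392}{6753165}$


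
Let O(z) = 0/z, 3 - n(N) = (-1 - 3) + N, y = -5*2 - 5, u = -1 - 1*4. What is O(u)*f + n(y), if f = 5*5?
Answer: 22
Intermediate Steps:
u = -5 (u = -1 - 4 = -5)
f = 25
y = -15 (y = -10 - 5 = -15)
n(N) = 7 - N (n(N) = 3 - ((-1 - 3) + N) = 3 - (-4 + N) = 3 + (4 - N) = 7 - N)
O(z) = 0
O(u)*f + n(y) = 0*25 + (7 - 1*(-15)) = 0 + (7 + 15) = 0 + 22 = 22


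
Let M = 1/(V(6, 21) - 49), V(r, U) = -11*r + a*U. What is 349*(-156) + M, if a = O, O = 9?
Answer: -4028855/74 ≈ -54444.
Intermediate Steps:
a = 9
V(r, U) = -11*r + 9*U
M = 1/74 (M = 1/((-11*6 + 9*21) - 49) = 1/((-66 + 189) - 49) = 1/(123 - 49) = 1/74 ≈ 0.013514)
349*(-156) + M = 349*(-156) + 1/74 = -54444 + 1/74 = -4028855/74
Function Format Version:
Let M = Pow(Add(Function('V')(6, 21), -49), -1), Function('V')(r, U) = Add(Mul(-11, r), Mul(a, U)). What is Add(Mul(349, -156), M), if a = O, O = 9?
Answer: Rational(-4028855, 74) ≈ -54444.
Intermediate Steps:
a = 9
Function('V')(r, U) = Add(Mul(-11, r), Mul(9, U))
M = Rational(1, 74) (M = Pow(Add(Add(Mul(-11, 6), Mul(9, 21)), -49), -1) = Pow(Add(Add(-66, 189), -49), -1) = Pow(Add(123, -49), -1) = Pow(74, -1) = Rational(1, 74) ≈ 0.013514)
Add(Mul(349, -156), M) = Add(Mul(349, -156), Rational(1, 74)) = Add(-54444, Rational(1, 74)) = Rational(-4028855, 74)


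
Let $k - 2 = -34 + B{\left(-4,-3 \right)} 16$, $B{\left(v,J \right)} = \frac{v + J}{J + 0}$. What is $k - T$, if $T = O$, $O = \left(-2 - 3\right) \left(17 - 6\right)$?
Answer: $\frac{181}{3} \approx 60.333$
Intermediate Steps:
$B{\left(v,J \right)} = \frac{J + v}{J}$
$k = \frac{16}{3}$ ($k = 2 - \left(34 - \frac{-3 - 4}{-3} \cdot 16\right) = 2 - \left(34 - \left(- \frac{1}{3}\right) \left(-7\right) 16\right) = 2 + \left(-34 + \frac{7}{3} \cdot 16\right) = 2 + \left(-34 + \frac{112}{3}\right) = 2 + \frac{10}{3} = \frac{16}{3} \approx 5.3333$)
$O = -55$ ($O = \left(-2 - 3\right) 11 = \left(-5\right) 11 = -55$)
$T = -55$
$k - T = \frac{16}{3} - -55 = \frac{16}{3} + 55 = \frac{181}{3}$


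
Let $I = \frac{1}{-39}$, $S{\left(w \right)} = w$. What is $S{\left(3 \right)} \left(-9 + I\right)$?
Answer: $- \frac{352}{13} \approx -27.077$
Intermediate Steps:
$I = - \frac{1}{39} \approx -0.025641$
$S{\left(3 \right)} \left(-9 + I\right) = 3 \left(-9 - \frac{1}{39}\right) = 3 \left(- \frac{352}{39}\right) = - \frac{352}{13}$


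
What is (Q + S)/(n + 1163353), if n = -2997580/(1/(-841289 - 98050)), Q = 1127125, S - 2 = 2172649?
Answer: 3299776/2815744962973 ≈ 1.1719e-6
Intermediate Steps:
S = 2172651 (S = 2 + 2172649 = 2172651)
n = 2815743799620 (n = -2997580/(1/(-939339)) = -2997580/(-1/939339) = -2997580*(-939339) = 2815743799620)
(Q + S)/(n + 1163353) = (1127125 + 2172651)/(2815743799620 + 1163353) = 3299776/2815744962973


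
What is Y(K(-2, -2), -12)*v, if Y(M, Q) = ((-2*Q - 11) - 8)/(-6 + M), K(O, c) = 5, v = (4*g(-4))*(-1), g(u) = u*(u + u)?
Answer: 640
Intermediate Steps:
g(u) = 2*u² (g(u) = u*(2*u) = 2*u²)
v = -128 (v = (4*(2*(-4)²))*(-1) = (4*(2*16))*(-1) = (4*32)*(-1) = 128*(-1) = -128)
Y(M, Q) = (-19 - 2*Q)/(-6 + M) (Y(M, Q) = ((-11 - 2*Q) - 8)/(-6 + M) = (-19 - 2*Q)/(-6 + M))
Y(K(-2, -2), -12)*v = ((-19 - 2*(-12))/(-6 + 5))*(-128) = ((-19 + 24)/(-1))*(-128) = -1*5*(-128) = -5*(-128) = 640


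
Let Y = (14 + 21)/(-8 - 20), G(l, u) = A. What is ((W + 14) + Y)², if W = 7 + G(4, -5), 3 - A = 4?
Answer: 5625/16 ≈ 351.56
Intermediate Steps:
A = -1 (A = 3 - 1*4 = 3 - 4 = -1)
G(l, u) = -1
W = 6 (W = 7 - 1 = 6)
Y = -5/4 (Y = 35/(-28) = 35*(-1/28) = -5/4 ≈ -1.2500)
((W + 14) + Y)² = ((6 + 14) - 5/4)² = (20 - 5/4)² = (75/4)² = 5625/16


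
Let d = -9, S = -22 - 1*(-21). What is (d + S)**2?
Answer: 100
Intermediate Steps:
S = -1 (S = -22 + 21 = -1)
(d + S)**2 = (-9 - 1)**2 = (-10)**2 = 100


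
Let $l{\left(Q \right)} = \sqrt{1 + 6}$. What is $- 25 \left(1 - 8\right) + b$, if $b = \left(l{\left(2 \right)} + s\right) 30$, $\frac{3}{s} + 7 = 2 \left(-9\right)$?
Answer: $\frac{857}{5} + 30 \sqrt{7} \approx 250.77$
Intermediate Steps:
$l{\left(Q \right)} = \sqrt{7}$
$s = - \frac{3}{25}$ ($s = \frac{3}{-7 + 2 \left(-9\right)} = \frac{3}{-7 - 18} = \frac{3}{-25} = 3 \left(- \frac{1}{25}\right) = - \frac{3}{25} \approx -0.12$)
$b = - \frac{18}{5} + 30 \sqrt{7}$ ($b = \left(\sqrt{7} - \frac{3}{25}\right) 30 = \left(- \frac{3}{25} + \sqrt{7}\right) 30 = - \frac{18}{5} + 30 \sqrt{7} \approx 75.773$)
$- 25 \left(1 - 8\right) + b = - 25 \left(1 - 8\right) - \left(\frac{18}{5} - 30 \sqrt{7}\right) = \left(-25\right) \left(-7\right) - \left(\frac{18}{5} - 30 \sqrt{7}\right) = 175 - \left(\frac{18}{5} - 30 \sqrt{7}\right) = \frac{857}{5} + 30 \sqrt{7}$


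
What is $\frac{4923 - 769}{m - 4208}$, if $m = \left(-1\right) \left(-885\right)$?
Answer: $- \frac{4154}{3323} \approx -1.2501$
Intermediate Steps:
$m = 885$
$\frac{4923 - 769}{m - 4208} = \frac{4923 - 769}{885 - 4208} = \frac{4154}{-3323} = 4154 \left(- \frac{1}{3323}\right) = - \frac{4154}{3323}$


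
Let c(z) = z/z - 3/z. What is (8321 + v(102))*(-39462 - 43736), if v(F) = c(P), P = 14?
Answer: -4846491495/7 ≈ -6.9236e+8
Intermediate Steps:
c(z) = 1 - 3/z
v(F) = 11/14 (v(F) = (-3 + 14)/14 = (1/14)*11 = 11/14)
(8321 + v(102))*(-39462 - 43736) = (8321 + 11/14)*(-39462 - 43736) = (116505/14)*(-83198) = -4846491495/7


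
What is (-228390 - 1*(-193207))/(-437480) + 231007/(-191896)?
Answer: -5894341587/5246916380 ≈ -1.1234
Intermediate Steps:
(-228390 - 1*(-193207))/(-437480) + 231007/(-191896) = (-228390 + 193207)*(-1/437480) + 231007*(-1/191896) = -35183*(-1/437480) - 231007/191896 = 35183/437480 - 231007/191896 = -5894341587/5246916380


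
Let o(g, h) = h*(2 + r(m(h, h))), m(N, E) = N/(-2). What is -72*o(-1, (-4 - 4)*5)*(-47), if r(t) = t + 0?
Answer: -2977920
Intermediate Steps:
m(N, E) = -N/2 (m(N, E) = N*(-½) = -N/2)
r(t) = t
o(g, h) = h*(2 - h/2)
-72*o(-1, (-4 - 4)*5)*(-47) = -36*(-4 - 4)*5*(4 - (-4 - 4)*5)*(-47) = -36*(-8*5)*(4 - (-8)*5)*(-47) = -36*(-40)*(4 - 1*(-40))*(-47) = -36*(-40)*(4 + 40)*(-47) = -36*(-40)*44*(-47) = -72*(-880)*(-47) = 63360*(-47) = -2977920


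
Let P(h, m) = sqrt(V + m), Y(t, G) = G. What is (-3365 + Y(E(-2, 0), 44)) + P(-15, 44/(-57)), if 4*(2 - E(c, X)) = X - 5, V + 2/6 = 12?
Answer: -3321 + 3*sqrt(437)/19 ≈ -3317.7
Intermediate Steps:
V = 35/3 (V = -1/3 + 12 = 35/3 ≈ 11.667)
E(c, X) = 13/4 - X/4 (E(c, X) = 2 - (X - 5)/4 = 2 - (-5 + X)/4 = 2 + (5/4 - X/4) = 13/4 - X/4)
P(h, m) = sqrt(35/3 + m)
(-3365 + Y(E(-2, 0), 44)) + P(-15, 44/(-57)) = (-3365 + 44) + sqrt(105 + 9*(44/(-57)))/3 = -3321 + sqrt(105 + 9*(44*(-1/57)))/3 = -3321 + sqrt(105 + 9*(-44/57))/3 = -3321 + sqrt(105 - 132/19)/3 = -3321 + sqrt(1863/19)/3 = -3321 + (9*sqrt(437)/19)/3 = -3321 + 3*sqrt(437)/19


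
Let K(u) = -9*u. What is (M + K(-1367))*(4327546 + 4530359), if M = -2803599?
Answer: -24725034794880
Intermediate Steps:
(M + K(-1367))*(4327546 + 4530359) = (-2803599 - 9*(-1367))*(4327546 + 4530359) = (-2803599 + 12303)*8857905 = -2791296*8857905 = -24725034794880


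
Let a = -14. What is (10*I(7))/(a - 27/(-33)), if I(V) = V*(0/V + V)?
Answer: -1078/29 ≈ -37.172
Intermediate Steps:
I(V) = V**2 (I(V) = V*(0 + V) = V*V = V**2)
(10*I(7))/(a - 27/(-33)) = (10*7**2)/(-14 - 27/(-33)) = (10*49)/(-14 - 27*(-1/33)) = 490/(-14 + 9/11) = 490/(-145/11) = 490*(-11/145) = -1078/29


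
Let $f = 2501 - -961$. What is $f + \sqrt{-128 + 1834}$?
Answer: $3462 + \sqrt{1706} \approx 3503.3$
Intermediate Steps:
$f = 3462$ ($f = 2501 + 961 = 3462$)
$f + \sqrt{-128 + 1834} = 3462 + \sqrt{-128 + 1834} = 3462 + \sqrt{1706}$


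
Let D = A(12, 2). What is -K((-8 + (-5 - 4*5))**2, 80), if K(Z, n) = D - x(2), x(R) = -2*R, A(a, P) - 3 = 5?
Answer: -12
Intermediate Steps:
A(a, P) = 8 (A(a, P) = 3 + 5 = 8)
D = 8
K(Z, n) = 12 (K(Z, n) = 8 - (-2)*2 = 8 - 1*(-4) = 8 + 4 = 12)
-K((-8 + (-5 - 4*5))**2, 80) = -1*12 = -12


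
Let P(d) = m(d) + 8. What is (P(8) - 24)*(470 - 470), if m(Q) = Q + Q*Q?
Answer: 0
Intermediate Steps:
m(Q) = Q + Q²
P(d) = 8 + d*(1 + d) (P(d) = d*(1 + d) + 8 = 8 + d*(1 + d))
(P(8) - 24)*(470 - 470) = ((8 + 8*(1 + 8)) - 24)*(470 - 470) = ((8 + 8*9) - 24)*0 = ((8 + 72) - 24)*0 = (80 - 24)*0 = 56*0 = 0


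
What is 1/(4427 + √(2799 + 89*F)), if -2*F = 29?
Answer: 8854/39193641 - √6034/39193641 ≈ 0.00022392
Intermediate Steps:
F = -29/2 (F = -½*29 = -29/2 ≈ -14.500)
1/(4427 + √(2799 + 89*F)) = 1/(4427 + √(2799 + 89*(-29/2))) = 1/(4427 + √(2799 - 2581/2)) = 1/(4427 + √(3017/2)) = 1/(4427 + √6034/2)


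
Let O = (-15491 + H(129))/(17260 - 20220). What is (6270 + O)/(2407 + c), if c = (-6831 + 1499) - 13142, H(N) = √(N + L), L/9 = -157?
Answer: -18574691/47558320 + I*√321/23779160 ≈ -0.39057 + 7.5345e-7*I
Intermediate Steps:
L = -1413 (L = 9*(-157) = -1413)
H(N) = √(-1413 + N) (H(N) = √(N - 1413) = √(-1413 + N))
c = -18474 (c = -5332 - 13142 = -18474)
O = 15491/2960 - I*√321/1480 (O = (-15491 + √(-1413 + 129))/(17260 - 20220) = (-15491 + √(-1284))/(-2960) = (-15491 + 2*I*√321)*(-1/2960) = 15491/2960 - I*√321/1480 ≈ 5.2334 - 0.012106*I)
(6270 + O)/(2407 + c) = (6270 + (15491/2960 - I*√321/1480))/(2407 - 18474) = (18574691/2960 - I*√321/1480)/(-16067) = (18574691/2960 - I*√321/1480)*(-1/16067) = -18574691/47558320 + I*√321/23779160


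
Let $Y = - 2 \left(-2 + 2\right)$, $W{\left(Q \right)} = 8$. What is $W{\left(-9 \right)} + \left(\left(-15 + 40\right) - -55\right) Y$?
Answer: $8$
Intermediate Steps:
$Y = 0$ ($Y = \left(-2\right) 0 = 0$)
$W{\left(-9 \right)} + \left(\left(-15 + 40\right) - -55\right) Y = 8 + \left(\left(-15 + 40\right) - -55\right) 0 = 8 + \left(25 + 55\right) 0 = 8 + 80 \cdot 0 = 8 + 0 = 8$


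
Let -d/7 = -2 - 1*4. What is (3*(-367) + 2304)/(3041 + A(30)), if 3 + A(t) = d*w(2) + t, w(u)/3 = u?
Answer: 1203/3320 ≈ 0.36235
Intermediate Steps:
w(u) = 3*u
d = 42 (d = -7*(-2 - 1*4) = -7*(-2 - 4) = -7*(-6) = 42)
A(t) = 249 + t (A(t) = -3 + (42*(3*2) + t) = -3 + (42*6 + t) = -3 + (252 + t) = 249 + t)
(3*(-367) + 2304)/(3041 + A(30)) = (3*(-367) + 2304)/(3041 + (249 + 30)) = (-1101 + 2304)/(3041 + 279) = 1203/3320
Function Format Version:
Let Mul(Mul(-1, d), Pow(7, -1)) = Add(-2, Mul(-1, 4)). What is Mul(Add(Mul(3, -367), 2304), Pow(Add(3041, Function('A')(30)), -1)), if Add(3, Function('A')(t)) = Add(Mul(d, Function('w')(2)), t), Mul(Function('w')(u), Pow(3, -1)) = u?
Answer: Rational(1203, 3320) ≈ 0.36235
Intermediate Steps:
Function('w')(u) = Mul(3, u)
d = 42 (d = Mul(-7, Add(-2, Mul(-1, 4))) = Mul(-7, Add(-2, -4)) = Mul(-7, -6) = 42)
Function('A')(t) = Add(249, t) (Function('A')(t) = Add(-3, Add(Mul(42, Mul(3, 2)), t)) = Add(-3, Add(Mul(42, 6), t)) = Add(-3, Add(252, t)) = Add(249, t))
Mul(Add(Mul(3, -367), 2304), Pow(Add(3041, Function('A')(30)), -1)) = Mul(Add(Mul(3, -367), 2304), Pow(Add(3041, Add(249, 30)), -1)) = Mul(Add(-1101, 2304), Pow(Add(3041, 279), -1)) = Mul(1203, Pow(3320, -1)) = Mul(1203, Rational(1, 3320)) = Rational(1203, 3320)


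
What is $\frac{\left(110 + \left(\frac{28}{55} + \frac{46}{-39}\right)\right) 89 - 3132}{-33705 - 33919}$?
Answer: $- \frac{3538357}{36263370} \approx -0.097574$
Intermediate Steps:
$\frac{\left(110 + \left(\frac{28}{55} + \frac{46}{-39}\right)\right) 89 - 3132}{-33705 - 33919} = \frac{\left(110 + \left(28 \cdot \frac{1}{55} + 46 \left(- \frac{1}{39}\right)\right)\right) 89 - 3132}{-67624} = \left(\left(110 + \left(\frac{28}{55} - \frac{46}{39}\right)\right) 89 - 3132\right) \left(- \frac{1}{67624}\right) = \left(\left(110 - \frac{1438}{2145}\right) 89 - 3132\right) \left(- \frac{1}{67624}\right) = \left(\frac{234512}{2145} \cdot 89 - 3132\right) \left(- \frac{1}{67624}\right) = \left(\frac{20871568}{2145} - 3132\right) \left(- \frac{1}{67624}\right) = \frac{14153428}{2145} \left(- \frac{1}{67624}\right) = - \frac{3538357}{36263370}$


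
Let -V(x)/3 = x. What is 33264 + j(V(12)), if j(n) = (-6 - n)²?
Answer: 34164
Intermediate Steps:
V(x) = -3*x
33264 + j(V(12)) = 33264 + (6 - 3*12)² = 33264 + (6 - 36)² = 33264 + (-30)² = 33264 + 900 = 34164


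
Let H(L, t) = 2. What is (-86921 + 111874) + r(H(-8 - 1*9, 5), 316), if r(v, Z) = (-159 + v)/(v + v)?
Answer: 99655/4 ≈ 24914.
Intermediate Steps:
r(v, Z) = (-159 + v)/(2*v) (r(v, Z) = (-159 + v)/((2*v)) = (-159 + v)*(1/(2*v)) = (-159 + v)/(2*v))
(-86921 + 111874) + r(H(-8 - 1*9, 5), 316) = (-86921 + 111874) + (½)*(-159 + 2)/2 = 24953 + (½)*(½)*(-157) = 24953 - 157/4 = 99655/4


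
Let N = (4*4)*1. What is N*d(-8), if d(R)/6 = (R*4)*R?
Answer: 24576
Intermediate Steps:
d(R) = 24*R**2 (d(R) = 6*((R*4)*R) = 6*((4*R)*R) = 6*(4*R**2) = 24*R**2)
N = 16 (N = 16*1 = 16)
N*d(-8) = 16*(24*(-8)**2) = 16*(24*64) = 16*1536 = 24576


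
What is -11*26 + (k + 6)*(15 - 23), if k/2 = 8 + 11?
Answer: -638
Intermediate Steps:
k = 38 (k = 2*(8 + 11) = 2*19 = 38)
-11*26 + (k + 6)*(15 - 23) = -11*26 + (38 + 6)*(15 - 23) = -286 + 44*(-8) = -286 - 352 = -638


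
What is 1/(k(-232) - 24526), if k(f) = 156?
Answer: -1/24370 ≈ -4.1034e-5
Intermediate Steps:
1/(k(-232) - 24526) = 1/(156 - 24526) = 1/(-24370) = -1/24370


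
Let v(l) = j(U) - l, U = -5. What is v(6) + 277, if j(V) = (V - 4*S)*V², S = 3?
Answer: -154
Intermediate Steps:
j(V) = V²*(-12 + V) (j(V) = (V - 4*3)*V² = (V - 12)*V² = (-12 + V)*V² = V²*(-12 + V))
v(l) = -425 - l (v(l) = (-5)²*(-12 - 5) - l = 25*(-17) - l = -425 - l)
v(6) + 277 = (-425 - 1*6) + 277 = (-425 - 6) + 277 = -431 + 277 = -154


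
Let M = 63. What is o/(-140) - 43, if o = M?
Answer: -869/20 ≈ -43.450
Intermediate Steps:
o = 63
o/(-140) - 43 = 63/(-140) - 43 = -1/140*63 - 43 = -9/20 - 43 = -869/20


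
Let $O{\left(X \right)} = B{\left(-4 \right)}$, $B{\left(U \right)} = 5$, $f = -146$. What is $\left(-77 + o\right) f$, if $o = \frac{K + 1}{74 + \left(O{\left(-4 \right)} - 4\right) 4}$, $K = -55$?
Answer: $\frac{147460}{13} \approx 11343.0$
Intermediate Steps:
$O{\left(X \right)} = 5$
$o = - \frac{9}{13}$ ($o = \frac{-55 + 1}{74 + \left(5 - 4\right) 4} = - \frac{54}{74 + 1 \cdot 4} = - \frac{54}{74 + 4} = - \frac{54}{78} = \left(-54\right) \frac{1}{78} = - \frac{9}{13} \approx -0.69231$)
$\left(-77 + o\right) f = \left(-77 - \frac{9}{13}\right) \left(-146\right) = \left(- \frac{1010}{13}\right) \left(-146\right) = \frac{147460}{13}$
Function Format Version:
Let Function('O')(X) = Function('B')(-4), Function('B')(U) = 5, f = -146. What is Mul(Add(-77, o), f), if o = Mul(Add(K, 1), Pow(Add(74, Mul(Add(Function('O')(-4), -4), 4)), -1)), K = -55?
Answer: Rational(147460, 13) ≈ 11343.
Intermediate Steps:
Function('O')(X) = 5
o = Rational(-9, 13) (o = Mul(Add(-55, 1), Pow(Add(74, Mul(Add(5, -4), 4)), -1)) = Mul(-54, Pow(Add(74, Mul(1, 4)), -1)) = Mul(-54, Pow(Add(74, 4), -1)) = Mul(-54, Pow(78, -1)) = Mul(-54, Rational(1, 78)) = Rational(-9, 13) ≈ -0.69231)
Mul(Add(-77, o), f) = Mul(Add(-77, Rational(-9, 13)), -146) = Mul(Rational(-1010, 13), -146) = Rational(147460, 13)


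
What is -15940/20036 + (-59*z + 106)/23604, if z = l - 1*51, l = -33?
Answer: -34353191/59116218 ≈ -0.58111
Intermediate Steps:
z = -84 (z = -33 - 1*51 = -33 - 51 = -84)
-15940/20036 + (-59*z + 106)/23604 = -15940/20036 + (-59*(-84) + 106)/23604 = -15940*1/20036 + (4956 + 106)*(1/23604) = -3985/5009 + 5062*(1/23604) = -3985/5009 + 2531/11802 = -34353191/59116218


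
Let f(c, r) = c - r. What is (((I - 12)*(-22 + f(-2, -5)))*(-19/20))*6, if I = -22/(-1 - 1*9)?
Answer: -53067/50 ≈ -1061.3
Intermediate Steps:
I = 11/5 (I = -22/(-1 - 9) = -22/(-10) = -22*(-⅒) = 11/5 ≈ 2.2000)
(((I - 12)*(-22 + f(-2, -5)))*(-19/20))*6 = (((11/5 - 12)*(-22 + (-2 - 1*(-5))))*(-19/20))*6 = ((-49*(-22 + (-2 + 5))/5)*(-19*1/20))*6 = (-49*(-22 + 3)/5*(-19/20))*6 = (-49/5*(-19)*(-19/20))*6 = ((931/5)*(-19/20))*6 = -17689/100*6 = -53067/50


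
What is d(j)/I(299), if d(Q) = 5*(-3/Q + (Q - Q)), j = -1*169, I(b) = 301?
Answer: 15/50869 ≈ 0.00029487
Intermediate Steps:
j = -169
d(Q) = -15/Q (d(Q) = 5*(-3/Q + 0) = 5*(-3/Q) = -15/Q)
d(j)/I(299) = -15/(-169)/301 = -15*(-1/169)*(1/301) = (15/169)*(1/301) = 15/50869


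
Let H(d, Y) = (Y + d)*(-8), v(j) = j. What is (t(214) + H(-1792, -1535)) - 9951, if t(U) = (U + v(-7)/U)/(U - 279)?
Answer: 231764361/13910 ≈ 16662.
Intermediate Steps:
H(d, Y) = -8*Y - 8*d
t(U) = (U - 7/U)/(-279 + U) (t(U) = (U - 7/U)/(U - 279) = (U - 7/U)/(-279 + U))
(t(214) + H(-1792, -1535)) - 9951 = ((-7 + 214²)/(214*(-279 + 214)) + (-8*(-1535) - 8*(-1792))) - 9951 = ((1/214)*(-7 + 45796)/(-65) + (12280 + 14336)) - 9951 = ((1/214)*(-1/65)*45789 + 26616) - 9951 = (-45789/13910 + 26616) - 9951 = 370182771/13910 - 9951 = 231764361/13910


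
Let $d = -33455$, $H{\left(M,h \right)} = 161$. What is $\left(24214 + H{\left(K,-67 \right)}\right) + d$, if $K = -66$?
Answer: $-9080$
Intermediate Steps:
$\left(24214 + H{\left(K,-67 \right)}\right) + d = \left(24214 + 161\right) - 33455 = 24375 - 33455 = -9080$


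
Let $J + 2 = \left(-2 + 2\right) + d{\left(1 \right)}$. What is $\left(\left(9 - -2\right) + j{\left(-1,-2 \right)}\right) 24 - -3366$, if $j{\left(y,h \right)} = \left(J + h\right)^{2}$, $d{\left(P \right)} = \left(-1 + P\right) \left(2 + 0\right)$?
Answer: $4014$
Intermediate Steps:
$d{\left(P \right)} = -2 + 2 P$ ($d{\left(P \right)} = \left(-1 + P\right) 2 = -2 + 2 P$)
$J = -2$ ($J = -2 + \left(\left(-2 + 2\right) + \left(-2 + 2 \cdot 1\right)\right) = -2 + \left(0 + \left(-2 + 2\right)\right) = -2 + \left(0 + 0\right) = -2 + 0 = -2$)
$j{\left(y,h \right)} = \left(-2 + h\right)^{2}$
$\left(\left(9 - -2\right) + j{\left(-1,-2 \right)}\right) 24 - -3366 = \left(\left(9 - -2\right) + \left(-2 - 2\right)^{2}\right) 24 - -3366 = \left(\left(9 + 2\right) + \left(-4\right)^{2}\right) 24 + 3366 = \left(11 + 16\right) 24 + 3366 = 27 \cdot 24 + 3366 = 648 + 3366 = 4014$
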